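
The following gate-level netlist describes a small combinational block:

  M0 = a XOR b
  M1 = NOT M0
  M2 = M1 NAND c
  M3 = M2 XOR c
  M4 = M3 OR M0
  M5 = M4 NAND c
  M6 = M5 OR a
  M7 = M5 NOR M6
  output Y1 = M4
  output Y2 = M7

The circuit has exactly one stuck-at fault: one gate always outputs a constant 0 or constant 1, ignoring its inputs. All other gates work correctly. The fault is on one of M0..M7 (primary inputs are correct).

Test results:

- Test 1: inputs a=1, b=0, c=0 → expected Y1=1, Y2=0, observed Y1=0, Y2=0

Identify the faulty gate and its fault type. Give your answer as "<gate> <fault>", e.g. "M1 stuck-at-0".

M4 stuck-at-0

Fault-free values for test 1 (a=1, b=0, c=0): M0=1, M1=0, M2=1, M3=1, M4=1, M5=1, M6=1, M7=0, giving Y1=1, Y2=0. Observed Y1=0, Y2=0.
Test 1: faults giving observed Y1=0, Y2=0 are {M4 stuck-at-0}.
Only M4 stuck-at-0 is consistent with every test.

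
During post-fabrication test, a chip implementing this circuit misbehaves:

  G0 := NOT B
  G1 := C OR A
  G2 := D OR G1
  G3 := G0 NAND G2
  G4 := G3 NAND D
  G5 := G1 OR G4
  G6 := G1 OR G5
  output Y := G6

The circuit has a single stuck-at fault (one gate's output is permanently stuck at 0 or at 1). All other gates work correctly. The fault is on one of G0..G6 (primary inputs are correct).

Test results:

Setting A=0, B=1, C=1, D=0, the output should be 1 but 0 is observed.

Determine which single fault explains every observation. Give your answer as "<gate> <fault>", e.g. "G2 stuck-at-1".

Fault-free values for test 1 (A=0, B=1, C=1, D=0): G0=0, G1=1, G2=1, G3=1, G4=1, G5=1, G6=1, giving Y=1. Observed 0.
Test 1: faults giving observed 0 are {G6 stuck-at-0}.
Only G6 stuck-at-0 is consistent with every test.

G6 stuck-at-0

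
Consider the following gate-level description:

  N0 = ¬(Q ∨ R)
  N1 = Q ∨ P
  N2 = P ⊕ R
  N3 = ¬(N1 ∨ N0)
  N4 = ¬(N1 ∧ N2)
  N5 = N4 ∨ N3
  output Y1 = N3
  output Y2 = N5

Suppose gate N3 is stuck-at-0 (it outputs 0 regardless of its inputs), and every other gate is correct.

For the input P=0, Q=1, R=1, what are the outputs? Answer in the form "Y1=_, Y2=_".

Propagate with N3 forced: N0=0, N1=1, N2=1, N3=0 [stuck-at-0], N4=0, N5=0.
So the outputs are Y1=0, Y2=0. (Same as the fault-free value — the fault is masked on this input.)

Y1=0, Y2=0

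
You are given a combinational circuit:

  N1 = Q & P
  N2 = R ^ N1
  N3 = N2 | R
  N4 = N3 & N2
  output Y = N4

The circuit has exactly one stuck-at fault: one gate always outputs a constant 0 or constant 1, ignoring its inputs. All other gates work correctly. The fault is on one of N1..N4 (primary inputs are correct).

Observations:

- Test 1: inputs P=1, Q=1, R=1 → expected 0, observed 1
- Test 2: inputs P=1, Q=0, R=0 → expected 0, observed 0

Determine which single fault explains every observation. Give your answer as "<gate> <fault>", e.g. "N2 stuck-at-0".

N1 stuck-at-0

Fault-free values for test 1 (P=1, Q=1, R=1): N1=1, N2=0, N3=1, N4=0, giving Y=0. Observed 1.
Test 1: faults giving observed 1 are {N1 stuck-at-0, N2 stuck-at-1, N4 stuck-at-1}.
Test 2 (P=1, Q=0, R=0): fault-free N1=0, N2=0, N3=0, N4=0 → 0; observed 0. Eliminates N2 stuck-at-1, N4 stuck-at-1.
Only N1 stuck-at-0 is consistent with every test.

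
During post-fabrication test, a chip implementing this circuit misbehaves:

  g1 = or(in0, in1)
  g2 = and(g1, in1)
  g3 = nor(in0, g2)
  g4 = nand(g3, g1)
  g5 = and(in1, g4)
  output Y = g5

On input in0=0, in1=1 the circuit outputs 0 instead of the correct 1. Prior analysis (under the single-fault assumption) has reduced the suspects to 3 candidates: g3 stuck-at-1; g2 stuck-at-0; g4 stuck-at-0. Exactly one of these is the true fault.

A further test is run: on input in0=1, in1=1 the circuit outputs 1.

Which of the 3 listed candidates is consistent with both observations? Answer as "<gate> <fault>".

g2 stuck-at-0

Evaluate each candidate on input in0=1, in1=1:
  g3 stuck-at-1: g1=1, g2=1, g3=1 [stuck-at-1], g4=0, g5=0 → 0 — eliminated
  g2 stuck-at-0: g1=1, g2=0 [stuck-at-0], g3=0, g4=1, g5=1 → 1 — matches
  g4 stuck-at-0: g1=1, g2=1, g3=0, g4=0 [stuck-at-0], g5=0 → 0 — eliminated
Only g2 stuck-at-0 reproduces the observed 1.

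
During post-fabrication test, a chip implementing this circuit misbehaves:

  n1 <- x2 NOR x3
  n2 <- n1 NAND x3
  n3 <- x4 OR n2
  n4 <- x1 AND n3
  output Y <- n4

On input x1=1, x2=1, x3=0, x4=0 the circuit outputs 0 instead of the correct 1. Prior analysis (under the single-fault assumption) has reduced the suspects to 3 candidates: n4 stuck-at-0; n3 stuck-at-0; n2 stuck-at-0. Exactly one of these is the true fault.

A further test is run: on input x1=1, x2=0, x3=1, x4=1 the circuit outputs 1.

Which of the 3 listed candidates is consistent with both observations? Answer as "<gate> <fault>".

n2 stuck-at-0

Evaluate each candidate on input x1=1, x2=0, x3=1, x4=1:
  n4 stuck-at-0: n1=0, n2=1, n3=1, n4=0 [stuck-at-0] → 0 — eliminated
  n3 stuck-at-0: n1=0, n2=1, n3=0 [stuck-at-0], n4=0 → 0 — eliminated
  n2 stuck-at-0: n1=0, n2=0 [stuck-at-0], n3=1, n4=1 → 1 — matches
Only n2 stuck-at-0 reproduces the observed 1.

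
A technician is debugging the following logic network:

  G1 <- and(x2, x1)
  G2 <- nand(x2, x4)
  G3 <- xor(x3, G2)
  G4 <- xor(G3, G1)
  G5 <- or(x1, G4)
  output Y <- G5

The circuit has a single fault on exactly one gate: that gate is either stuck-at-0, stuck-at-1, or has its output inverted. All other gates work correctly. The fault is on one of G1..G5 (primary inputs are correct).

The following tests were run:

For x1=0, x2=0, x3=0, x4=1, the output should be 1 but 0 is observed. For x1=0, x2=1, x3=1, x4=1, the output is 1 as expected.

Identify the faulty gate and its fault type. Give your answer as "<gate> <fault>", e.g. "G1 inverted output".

Fault-free values for test 1 (x1=0, x2=0, x3=0, x4=1): G1=0, G2=1, G3=1, G4=1, G5=1, giving Y=1. Observed 0.
Test 1: faults giving observed 0 are {G1 stuck-at-1, G1 inverted output, G2 stuck-at-0, G2 inverted output, G3 stuck-at-0, G3 inverted output, G4 stuck-at-0, G4 inverted output, G5 stuck-at-0, G5 inverted output}.
Test 2 (x1=0, x2=1, x3=1, x4=1): fault-free G1=0, G2=0, G3=1, G4=1, G5=1 → 1; observed 1. Eliminates G1 stuck-at-1, G1 inverted output, G2 inverted output, G3 stuck-at-0, G3 inverted output, G4 stuck-at-0, G4 inverted output, G5 stuck-at-0, G5 inverted output.
Only G2 stuck-at-0 is consistent with every test.

G2 stuck-at-0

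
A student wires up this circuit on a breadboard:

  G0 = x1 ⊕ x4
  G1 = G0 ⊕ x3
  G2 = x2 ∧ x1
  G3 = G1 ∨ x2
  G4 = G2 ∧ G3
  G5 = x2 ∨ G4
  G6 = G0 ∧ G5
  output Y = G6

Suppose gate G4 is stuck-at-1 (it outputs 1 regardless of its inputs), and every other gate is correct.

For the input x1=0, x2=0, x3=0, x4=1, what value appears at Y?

Propagate with G4 forced: G0=1, G1=1, G2=0, G3=1, G4=1 [stuck-at-1], G5=1, G6=1.
So Y = 1. (Without the fault it would be 0.)

1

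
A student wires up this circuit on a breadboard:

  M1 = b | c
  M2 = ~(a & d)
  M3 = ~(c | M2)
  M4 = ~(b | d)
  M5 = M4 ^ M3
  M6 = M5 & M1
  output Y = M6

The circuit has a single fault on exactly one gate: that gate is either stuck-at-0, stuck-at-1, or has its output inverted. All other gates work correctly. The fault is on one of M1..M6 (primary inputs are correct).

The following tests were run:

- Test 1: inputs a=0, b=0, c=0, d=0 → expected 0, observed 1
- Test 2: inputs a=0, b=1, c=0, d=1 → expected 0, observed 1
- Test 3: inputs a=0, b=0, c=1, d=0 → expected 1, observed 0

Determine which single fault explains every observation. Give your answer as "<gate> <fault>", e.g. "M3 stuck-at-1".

M6 inverted output

Fault-free values for test 1 (a=0, b=0, c=0, d=0): M1=0, M2=1, M3=0, M4=1, M5=1, M6=0, giving Y=0. Observed 1.
Test 1: faults giving observed 1 are {M1 stuck-at-1, M1 inverted output, M6 stuck-at-1, M6 inverted output}.
Test 2 (a=0, b=1, c=0, d=1): fault-free M1=1, M2=1, M3=0, M4=0, M5=0, M6=0 → 0; observed 1. Eliminates M1 stuck-at-1, M1 inverted output.
Test 3 (a=0, b=0, c=1, d=0): fault-free M1=1, M2=1, M3=0, M4=1, M5=1, M6=1 → 1; observed 0. Eliminates M6 stuck-at-1.
Only M6 inverted output is consistent with every test.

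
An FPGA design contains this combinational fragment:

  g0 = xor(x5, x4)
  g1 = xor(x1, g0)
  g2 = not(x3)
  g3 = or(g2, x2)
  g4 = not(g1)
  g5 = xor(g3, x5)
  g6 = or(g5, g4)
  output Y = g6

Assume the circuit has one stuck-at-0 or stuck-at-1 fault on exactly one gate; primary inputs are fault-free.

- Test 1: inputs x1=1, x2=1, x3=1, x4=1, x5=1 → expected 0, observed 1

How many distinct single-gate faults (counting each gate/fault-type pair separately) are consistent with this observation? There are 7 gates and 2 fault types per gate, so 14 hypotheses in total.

6

Fault-free: g0=0, g1=1, g2=0, g3=1, g4=0, g5=0, g6=0 → 0. Observed 1.
  g0 stuck-at-0: output 0 ✗
  g0 stuck-at-1: output 1 ✓
  g1 stuck-at-0: output 1 ✓
  g1 stuck-at-1: output 0 ✗
  g2 stuck-at-0: output 0 ✗
  g2 stuck-at-1: output 0 ✗
  g3 stuck-at-0: output 1 ✓
  g3 stuck-at-1: output 0 ✗
  g4 stuck-at-0: output 0 ✗
  g4 stuck-at-1: output 1 ✓
  g5 stuck-at-0: output 0 ✗
  g5 stuck-at-1: output 1 ✓
  g6 stuck-at-0: output 0 ✗
  g6 stuck-at-1: output 1 ✓
Consistent faults: {g0 stuck-at-1, g1 stuck-at-0, g3 stuck-at-0, g4 stuck-at-1, g5 stuck-at-1, g6 stuck-at-1} — 6 in all.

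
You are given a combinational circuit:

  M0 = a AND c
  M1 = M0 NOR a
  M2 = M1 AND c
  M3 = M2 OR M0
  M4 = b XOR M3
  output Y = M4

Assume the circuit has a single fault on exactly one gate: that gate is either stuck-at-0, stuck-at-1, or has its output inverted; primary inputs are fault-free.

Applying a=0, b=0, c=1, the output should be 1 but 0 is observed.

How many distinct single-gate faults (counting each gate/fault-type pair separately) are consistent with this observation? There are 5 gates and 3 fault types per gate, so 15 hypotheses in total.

Fault-free: M0=0, M1=1, M2=1, M3=1, M4=1 → 1. Observed 0.
  M0: none of the 3 fault types match ✗
  M1: stuck-at-0, inverted output ✓; others ✗
  M2: stuck-at-0, inverted output ✓; others ✗
  M3: stuck-at-0, inverted output ✓; others ✗
  M4: stuck-at-0, inverted output ✓; others ✗
Consistent faults: {M1 stuck-at-0, M1 inverted output, M2 stuck-at-0, M2 inverted output, M3 stuck-at-0, M3 inverted output, M4 stuck-at-0, M4 inverted output} — 8 in all.

8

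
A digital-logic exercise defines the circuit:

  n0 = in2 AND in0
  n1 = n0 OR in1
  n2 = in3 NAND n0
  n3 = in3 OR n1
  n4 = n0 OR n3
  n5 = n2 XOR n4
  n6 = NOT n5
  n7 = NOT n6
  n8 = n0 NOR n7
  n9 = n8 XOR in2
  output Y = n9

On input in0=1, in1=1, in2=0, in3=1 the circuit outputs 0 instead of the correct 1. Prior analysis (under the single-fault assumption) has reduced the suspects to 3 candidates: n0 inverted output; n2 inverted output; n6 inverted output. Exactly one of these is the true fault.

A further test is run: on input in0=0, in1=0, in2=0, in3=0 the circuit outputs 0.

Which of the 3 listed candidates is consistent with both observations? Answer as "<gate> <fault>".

n0 inverted output

Evaluate each candidate on input in0=0, in1=0, in2=0, in3=0:
  n0 inverted output: n0=1 [inverted output], n1=1, n2=1, n3=1, n4=1, n5=0, n6=1, n7=0, n8=0, n9=0 → 0 — matches
  n2 inverted output: n0=0, n1=0, n2=0 [inverted output], n3=0, n4=0, n5=0, n6=1, n7=0, n8=1, n9=1 → 1 — eliminated
  n6 inverted output: n0=0, n1=0, n2=1, n3=0, n4=0, n5=1, n6=1 [inverted output], n7=0, n8=1, n9=1 → 1 — eliminated
Only n0 inverted output reproduces the observed 0.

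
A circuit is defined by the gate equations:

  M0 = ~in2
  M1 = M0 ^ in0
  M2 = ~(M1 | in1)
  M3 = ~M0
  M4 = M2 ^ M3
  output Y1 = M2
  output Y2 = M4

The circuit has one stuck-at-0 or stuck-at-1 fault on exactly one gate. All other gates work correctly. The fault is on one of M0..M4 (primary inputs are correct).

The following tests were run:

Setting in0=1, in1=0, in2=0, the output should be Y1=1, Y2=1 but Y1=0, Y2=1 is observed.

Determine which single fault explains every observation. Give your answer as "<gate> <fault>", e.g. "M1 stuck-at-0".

M0 stuck-at-0

Fault-free values for test 1 (in0=1, in1=0, in2=0): M0=1, M1=0, M2=1, M3=0, M4=1, giving Y1=1, Y2=1. Observed Y1=0, Y2=1.
Test 1: faults giving observed Y1=0, Y2=1 are {M0 stuck-at-0}.
Only M0 stuck-at-0 is consistent with every test.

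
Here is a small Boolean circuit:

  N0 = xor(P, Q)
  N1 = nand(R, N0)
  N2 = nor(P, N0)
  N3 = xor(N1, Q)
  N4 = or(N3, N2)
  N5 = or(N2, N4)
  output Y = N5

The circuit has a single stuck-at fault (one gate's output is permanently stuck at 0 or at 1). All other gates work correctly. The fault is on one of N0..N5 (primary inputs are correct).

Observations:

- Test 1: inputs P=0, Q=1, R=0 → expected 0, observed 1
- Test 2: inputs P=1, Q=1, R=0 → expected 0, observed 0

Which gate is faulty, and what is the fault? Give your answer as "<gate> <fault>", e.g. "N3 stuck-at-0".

N0 stuck-at-0

Fault-free values for test 1 (P=0, Q=1, R=0): N0=1, N1=1, N2=0, N3=0, N4=0, N5=0, giving Y=0. Observed 1.
Test 1: faults giving observed 1 are {N0 stuck-at-0, N1 stuck-at-0, N2 stuck-at-1, N3 stuck-at-1, N4 stuck-at-1, N5 stuck-at-1}.
Test 2 (P=1, Q=1, R=0): fault-free N0=0, N1=1, N2=0, N3=0, N4=0, N5=0 → 0; observed 0. Eliminates N1 stuck-at-0, N2 stuck-at-1, N3 stuck-at-1, N4 stuck-at-1, N5 stuck-at-1.
Only N0 stuck-at-0 is consistent with every test.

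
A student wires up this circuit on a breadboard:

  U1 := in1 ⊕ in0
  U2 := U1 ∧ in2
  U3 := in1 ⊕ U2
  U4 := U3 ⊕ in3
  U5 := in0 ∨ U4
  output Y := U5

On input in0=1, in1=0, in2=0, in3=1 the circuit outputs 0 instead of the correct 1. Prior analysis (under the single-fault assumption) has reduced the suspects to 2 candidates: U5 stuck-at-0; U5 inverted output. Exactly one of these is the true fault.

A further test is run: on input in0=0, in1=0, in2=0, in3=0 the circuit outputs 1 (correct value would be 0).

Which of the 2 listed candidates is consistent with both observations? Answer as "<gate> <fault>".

U5 inverted output

Evaluate each candidate on input in0=0, in1=0, in2=0, in3=0:
  U5 stuck-at-0: U1=0, U2=0, U3=0, U4=0, U5=0 [stuck-at-0] → 0 — eliminated
  U5 inverted output: U1=0, U2=0, U3=0, U4=0, U5=1 [inverted output] → 1 — matches
Only U5 inverted output reproduces the observed 1.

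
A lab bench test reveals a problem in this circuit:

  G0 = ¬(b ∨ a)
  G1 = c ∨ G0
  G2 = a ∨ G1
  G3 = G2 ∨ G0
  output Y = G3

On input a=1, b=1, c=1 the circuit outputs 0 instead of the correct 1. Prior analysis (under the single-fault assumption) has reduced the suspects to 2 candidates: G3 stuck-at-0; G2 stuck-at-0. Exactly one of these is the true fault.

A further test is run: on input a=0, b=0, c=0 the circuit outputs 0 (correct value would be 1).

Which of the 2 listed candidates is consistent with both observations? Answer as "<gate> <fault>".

Evaluate each candidate on input a=0, b=0, c=0:
  G3 stuck-at-0: G0=1, G1=1, G2=1, G3=0 [stuck-at-0] → 0 — matches
  G2 stuck-at-0: G0=1, G1=1, G2=0 [stuck-at-0], G3=1 → 1 — eliminated
Only G3 stuck-at-0 reproduces the observed 0.

G3 stuck-at-0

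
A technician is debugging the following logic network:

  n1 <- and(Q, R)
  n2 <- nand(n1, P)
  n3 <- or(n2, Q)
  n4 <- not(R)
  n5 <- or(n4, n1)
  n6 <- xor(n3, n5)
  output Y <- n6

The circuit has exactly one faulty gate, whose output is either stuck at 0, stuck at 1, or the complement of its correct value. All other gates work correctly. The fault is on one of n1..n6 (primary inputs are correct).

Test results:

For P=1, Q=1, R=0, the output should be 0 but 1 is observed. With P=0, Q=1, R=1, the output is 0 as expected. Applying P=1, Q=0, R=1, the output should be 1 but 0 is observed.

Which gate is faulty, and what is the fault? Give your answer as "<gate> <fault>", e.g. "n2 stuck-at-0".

Fault-free values for test 1 (P=1, Q=1, R=0): n1=0, n2=1, n3=1, n4=1, n5=1, n6=0, giving Y=0. Observed 1.
Test 1: faults giving observed 1 are {n3 stuck-at-0, n3 inverted output, n4 stuck-at-0, n4 inverted output, n5 stuck-at-0, n5 inverted output, n6 stuck-at-1, n6 inverted output}.
Test 2 (P=0, Q=1, R=1): fault-free n1=1, n2=1, n3=1, n4=0, n5=1, n6=0 → 0; observed 0. Eliminates n3 stuck-at-0, n3 inverted output, n5 stuck-at-0, n5 inverted output, n6 stuck-at-1, n6 inverted output.
Test 3 (P=1, Q=0, R=1): fault-free n1=0, n2=1, n3=1, n4=0, n5=0, n6=1 → 1; observed 0. Eliminates n4 stuck-at-0.
Only n4 inverted output is consistent with every test.

n4 inverted output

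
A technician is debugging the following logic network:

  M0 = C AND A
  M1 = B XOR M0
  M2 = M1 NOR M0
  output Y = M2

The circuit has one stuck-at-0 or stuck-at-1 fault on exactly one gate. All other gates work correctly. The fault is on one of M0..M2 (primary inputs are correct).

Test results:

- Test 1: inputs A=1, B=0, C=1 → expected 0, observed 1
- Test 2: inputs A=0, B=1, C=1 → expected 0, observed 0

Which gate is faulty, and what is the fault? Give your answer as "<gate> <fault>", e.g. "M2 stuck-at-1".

Fault-free values for test 1 (A=1, B=0, C=1): M0=1, M1=1, M2=0, giving Y=0. Observed 1.
Test 1: faults giving observed 1 are {M0 stuck-at-0, M2 stuck-at-1}.
Test 2 (A=0, B=1, C=1): fault-free M0=0, M1=1, M2=0 → 0; observed 0. Eliminates M2 stuck-at-1.
Only M0 stuck-at-0 is consistent with every test.

M0 stuck-at-0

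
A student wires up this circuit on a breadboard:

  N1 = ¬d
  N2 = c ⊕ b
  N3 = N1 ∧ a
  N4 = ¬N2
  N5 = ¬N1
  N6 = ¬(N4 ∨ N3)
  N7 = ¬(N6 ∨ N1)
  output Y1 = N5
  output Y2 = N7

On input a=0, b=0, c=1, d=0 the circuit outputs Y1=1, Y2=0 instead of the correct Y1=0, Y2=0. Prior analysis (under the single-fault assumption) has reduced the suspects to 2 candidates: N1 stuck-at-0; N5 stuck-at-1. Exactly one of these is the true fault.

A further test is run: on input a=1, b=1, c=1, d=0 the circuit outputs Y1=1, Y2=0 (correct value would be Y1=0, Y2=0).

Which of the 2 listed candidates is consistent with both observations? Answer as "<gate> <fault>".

Evaluate each candidate on input a=1, b=1, c=1, d=0:
  N1 stuck-at-0: N1=0 [stuck-at-0], N2=0, N3=0, N4=1, N5=1, N6=0, N7=1 → Y1=1, Y2=1 — eliminated
  N5 stuck-at-1: N1=1, N2=0, N3=1, N4=1, N5=1 [stuck-at-1], N6=0, N7=0 → Y1=1, Y2=0 — matches
Only N5 stuck-at-1 reproduces the observed Y1=1, Y2=0.

N5 stuck-at-1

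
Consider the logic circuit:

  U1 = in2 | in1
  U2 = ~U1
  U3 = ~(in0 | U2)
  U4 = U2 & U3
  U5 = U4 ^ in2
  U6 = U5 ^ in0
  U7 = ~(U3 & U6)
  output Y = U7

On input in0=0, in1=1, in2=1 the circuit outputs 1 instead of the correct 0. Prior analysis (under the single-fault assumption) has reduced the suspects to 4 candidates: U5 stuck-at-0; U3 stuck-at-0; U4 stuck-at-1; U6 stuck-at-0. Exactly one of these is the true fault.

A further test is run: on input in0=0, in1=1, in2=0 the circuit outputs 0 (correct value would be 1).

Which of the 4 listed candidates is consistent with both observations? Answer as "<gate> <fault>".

U4 stuck-at-1

Evaluate each candidate on input in0=0, in1=1, in2=0:
  U5 stuck-at-0: U1=1, U2=0, U3=1, U4=0, U5=0 [stuck-at-0], U6=0, U7=1 → 1 — eliminated
  U3 stuck-at-0: U1=1, U2=0, U3=0 [stuck-at-0], U4=0, U5=0, U6=0, U7=1 → 1 — eliminated
  U4 stuck-at-1: U1=1, U2=0, U3=1, U4=1 [stuck-at-1], U5=1, U6=1, U7=0 → 0 — matches
  U6 stuck-at-0: U1=1, U2=0, U3=1, U4=0, U5=0, U6=0 [stuck-at-0], U7=1 → 1 — eliminated
Only U4 stuck-at-1 reproduces the observed 0.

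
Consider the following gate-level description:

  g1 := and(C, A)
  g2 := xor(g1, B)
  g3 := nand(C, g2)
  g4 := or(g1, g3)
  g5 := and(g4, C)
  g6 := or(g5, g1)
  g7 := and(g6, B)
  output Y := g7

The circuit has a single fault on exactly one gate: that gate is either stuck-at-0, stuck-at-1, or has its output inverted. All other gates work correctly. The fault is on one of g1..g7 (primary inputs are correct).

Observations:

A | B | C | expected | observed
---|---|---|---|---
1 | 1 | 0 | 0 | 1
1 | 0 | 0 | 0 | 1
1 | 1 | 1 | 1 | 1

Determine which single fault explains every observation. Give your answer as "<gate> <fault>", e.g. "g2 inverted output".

g7 stuck-at-1

Fault-free values for test 1 (A=1, B=1, C=0): g1=0, g2=1, g3=1, g4=1, g5=0, g6=0, g7=0, giving Y=0. Observed 1.
Test 1: faults giving observed 1 are {g1 stuck-at-1, g1 inverted output, g5 stuck-at-1, g5 inverted output, g6 stuck-at-1, g6 inverted output, g7 stuck-at-1, g7 inverted output}.
Test 2 (A=1, B=0, C=0): fault-free g1=0, g2=0, g3=1, g4=1, g5=0, g6=0, g7=0 → 0; observed 1. Eliminates g1 stuck-at-1, g1 inverted output, g5 stuck-at-1, g5 inverted output, g6 stuck-at-1, g6 inverted output.
Test 3 (A=1, B=1, C=1): fault-free g1=1, g2=0, g3=1, g4=1, g5=1, g6=1, g7=1 → 1; observed 1. Eliminates g7 inverted output.
Only g7 stuck-at-1 is consistent with every test.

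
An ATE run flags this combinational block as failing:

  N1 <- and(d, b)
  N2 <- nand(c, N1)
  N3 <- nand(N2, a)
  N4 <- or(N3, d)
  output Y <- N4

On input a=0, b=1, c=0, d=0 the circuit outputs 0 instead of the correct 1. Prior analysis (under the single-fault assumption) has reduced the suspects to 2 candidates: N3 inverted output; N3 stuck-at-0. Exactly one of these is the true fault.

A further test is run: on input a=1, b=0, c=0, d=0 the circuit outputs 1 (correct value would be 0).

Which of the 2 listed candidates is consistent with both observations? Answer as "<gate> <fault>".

Evaluate each candidate on input a=1, b=0, c=0, d=0:
  N3 inverted output: N1=0, N2=1, N3=1 [inverted output], N4=1 → 1 — matches
  N3 stuck-at-0: N1=0, N2=1, N3=0 [stuck-at-0], N4=0 → 0 — eliminated
Only N3 inverted output reproduces the observed 1.

N3 inverted output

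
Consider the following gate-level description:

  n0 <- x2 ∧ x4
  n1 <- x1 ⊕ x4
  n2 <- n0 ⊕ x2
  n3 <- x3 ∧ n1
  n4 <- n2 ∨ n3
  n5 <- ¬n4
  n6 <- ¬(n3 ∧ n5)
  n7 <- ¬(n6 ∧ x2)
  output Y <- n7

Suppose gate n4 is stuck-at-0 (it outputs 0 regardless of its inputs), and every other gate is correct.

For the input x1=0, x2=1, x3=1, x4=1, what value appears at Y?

1

Propagate with n4 forced: n0=1, n1=1, n2=0, n3=1, n4=0 [stuck-at-0], n5=1, n6=0, n7=1.
So Y = 1. (Without the fault it would be 0.)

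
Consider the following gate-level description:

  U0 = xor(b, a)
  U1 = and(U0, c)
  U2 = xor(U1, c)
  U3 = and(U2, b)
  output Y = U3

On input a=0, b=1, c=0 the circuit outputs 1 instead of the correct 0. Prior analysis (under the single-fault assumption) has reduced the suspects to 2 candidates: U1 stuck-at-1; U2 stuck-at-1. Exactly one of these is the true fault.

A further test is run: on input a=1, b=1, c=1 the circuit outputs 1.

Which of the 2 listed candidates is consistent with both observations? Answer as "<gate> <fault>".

Evaluate each candidate on input a=1, b=1, c=1:
  U1 stuck-at-1: U0=0, U1=1 [stuck-at-1], U2=0, U3=0 → 0 — eliminated
  U2 stuck-at-1: U0=0, U1=0, U2=1 [stuck-at-1], U3=1 → 1 — matches
Only U2 stuck-at-1 reproduces the observed 1.

U2 stuck-at-1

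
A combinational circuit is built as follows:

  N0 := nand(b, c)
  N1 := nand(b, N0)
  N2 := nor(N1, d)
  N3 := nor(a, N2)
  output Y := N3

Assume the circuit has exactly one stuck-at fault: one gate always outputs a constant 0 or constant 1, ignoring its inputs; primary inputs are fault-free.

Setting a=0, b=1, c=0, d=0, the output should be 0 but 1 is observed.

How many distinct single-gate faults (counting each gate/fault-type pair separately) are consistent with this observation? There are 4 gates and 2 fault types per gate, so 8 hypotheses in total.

Fault-free: N0=1, N1=0, N2=1, N3=0 → 0. Observed 1.
  N0 stuck-at-0: output 1 ✓
  N0 stuck-at-1: output 0 ✗
  N1 stuck-at-0: output 0 ✗
  N1 stuck-at-1: output 1 ✓
  N2 stuck-at-0: output 1 ✓
  N2 stuck-at-1: output 0 ✗
  N3 stuck-at-0: output 0 ✗
  N3 stuck-at-1: output 1 ✓
Consistent faults: {N0 stuck-at-0, N1 stuck-at-1, N2 stuck-at-0, N3 stuck-at-1} — 4 in all.

4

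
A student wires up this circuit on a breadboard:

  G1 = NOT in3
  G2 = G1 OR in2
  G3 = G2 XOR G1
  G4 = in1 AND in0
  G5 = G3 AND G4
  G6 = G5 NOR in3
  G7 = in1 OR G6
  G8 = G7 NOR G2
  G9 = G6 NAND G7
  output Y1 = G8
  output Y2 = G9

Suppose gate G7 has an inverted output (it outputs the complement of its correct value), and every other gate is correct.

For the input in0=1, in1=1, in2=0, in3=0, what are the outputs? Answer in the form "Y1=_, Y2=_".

Propagate with G7 forced: G1=1, G2=1, G3=0, G4=1, G5=0, G6=1, G7=0 [inverted output], G8=0, G9=1.
So the outputs are Y1=0, Y2=1. (Without the fault they would be Y1=0, Y2=0.)

Y1=0, Y2=1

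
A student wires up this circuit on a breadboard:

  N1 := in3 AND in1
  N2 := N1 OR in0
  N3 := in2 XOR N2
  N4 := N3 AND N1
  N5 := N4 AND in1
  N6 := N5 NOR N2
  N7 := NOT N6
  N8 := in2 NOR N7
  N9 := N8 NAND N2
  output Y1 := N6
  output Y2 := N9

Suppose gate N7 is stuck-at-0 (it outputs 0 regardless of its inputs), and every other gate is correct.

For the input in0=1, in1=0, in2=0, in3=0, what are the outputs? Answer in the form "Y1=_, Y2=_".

Propagate with N7 forced: N1=0, N2=1, N3=1, N4=0, N5=0, N6=0, N7=0 [stuck-at-0], N8=1, N9=0.
So the outputs are Y1=0, Y2=0. (Without the fault they would be Y1=0, Y2=1.)

Y1=0, Y2=0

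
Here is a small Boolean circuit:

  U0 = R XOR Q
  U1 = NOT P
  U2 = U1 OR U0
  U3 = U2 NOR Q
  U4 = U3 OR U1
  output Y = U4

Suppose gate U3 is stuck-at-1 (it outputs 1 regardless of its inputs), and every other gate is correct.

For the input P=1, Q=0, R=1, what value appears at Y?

1

Propagate with U3 forced: U0=1, U1=0, U2=1, U3=1 [stuck-at-1], U4=1.
So Y = 1. (Without the fault it would be 0.)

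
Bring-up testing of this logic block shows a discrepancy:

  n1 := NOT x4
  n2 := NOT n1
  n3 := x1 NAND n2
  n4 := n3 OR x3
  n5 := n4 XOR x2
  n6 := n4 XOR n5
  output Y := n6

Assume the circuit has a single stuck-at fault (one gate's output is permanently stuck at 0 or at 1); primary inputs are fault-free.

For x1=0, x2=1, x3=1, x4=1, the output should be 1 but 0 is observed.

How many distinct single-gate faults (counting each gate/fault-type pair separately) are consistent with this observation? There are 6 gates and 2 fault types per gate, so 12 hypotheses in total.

Fault-free: n1=0, n2=1, n3=1, n4=1, n5=0, n6=1 → 1. Observed 0.
  n1 stuck-at-0: output 1 ✗
  n1 stuck-at-1: output 1 ✗
  n2 stuck-at-0: output 1 ✗
  n2 stuck-at-1: output 1 ✗
  n3 stuck-at-0: output 1 ✗
  n3 stuck-at-1: output 1 ✗
  n4 stuck-at-0: output 1 ✗
  n4 stuck-at-1: output 1 ✗
  n5 stuck-at-0: output 1 ✗
  n5 stuck-at-1: output 0 ✓
  n6 stuck-at-0: output 0 ✓
  n6 stuck-at-1: output 1 ✗
Consistent faults: {n5 stuck-at-1, n6 stuck-at-0} — 2 in all.

2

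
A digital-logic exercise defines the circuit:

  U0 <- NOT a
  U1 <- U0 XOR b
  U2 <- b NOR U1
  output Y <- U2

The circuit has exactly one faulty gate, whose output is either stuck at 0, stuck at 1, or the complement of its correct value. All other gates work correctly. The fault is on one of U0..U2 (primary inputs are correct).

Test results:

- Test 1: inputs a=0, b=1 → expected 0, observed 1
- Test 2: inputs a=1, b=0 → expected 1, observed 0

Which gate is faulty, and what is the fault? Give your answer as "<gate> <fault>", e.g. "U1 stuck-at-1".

U2 inverted output

Fault-free values for test 1 (a=0, b=1): U0=1, U1=0, U2=0, giving Y=0. Observed 1.
Test 1: faults giving observed 1 are {U2 stuck-at-1, U2 inverted output}.
Test 2 (a=1, b=0): fault-free U0=0, U1=0, U2=1 → 1; observed 0. Eliminates U2 stuck-at-1.
Only U2 inverted output is consistent with every test.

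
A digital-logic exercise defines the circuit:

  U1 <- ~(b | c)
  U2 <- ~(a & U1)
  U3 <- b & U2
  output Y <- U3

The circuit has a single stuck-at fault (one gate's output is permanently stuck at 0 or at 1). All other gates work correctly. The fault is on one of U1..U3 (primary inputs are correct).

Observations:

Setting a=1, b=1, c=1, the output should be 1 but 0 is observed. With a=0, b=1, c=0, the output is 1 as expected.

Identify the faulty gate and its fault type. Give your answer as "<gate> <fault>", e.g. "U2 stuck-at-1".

Fault-free values for test 1 (a=1, b=1, c=1): U1=0, U2=1, U3=1, giving Y=1. Observed 0.
Test 1: faults giving observed 0 are {U1 stuck-at-1, U2 stuck-at-0, U3 stuck-at-0}.
Test 2 (a=0, b=1, c=0): fault-free U1=0, U2=1, U3=1 → 1; observed 1. Eliminates U2 stuck-at-0, U3 stuck-at-0.
Only U1 stuck-at-1 is consistent with every test.

U1 stuck-at-1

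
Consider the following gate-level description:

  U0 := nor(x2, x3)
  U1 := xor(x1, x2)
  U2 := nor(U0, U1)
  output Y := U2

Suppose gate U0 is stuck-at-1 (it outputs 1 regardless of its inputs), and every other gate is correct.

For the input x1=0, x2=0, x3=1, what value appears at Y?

0

Propagate with U0 forced: U0=1 [stuck-at-1], U1=0, U2=0.
So Y = 0. (Without the fault it would be 1.)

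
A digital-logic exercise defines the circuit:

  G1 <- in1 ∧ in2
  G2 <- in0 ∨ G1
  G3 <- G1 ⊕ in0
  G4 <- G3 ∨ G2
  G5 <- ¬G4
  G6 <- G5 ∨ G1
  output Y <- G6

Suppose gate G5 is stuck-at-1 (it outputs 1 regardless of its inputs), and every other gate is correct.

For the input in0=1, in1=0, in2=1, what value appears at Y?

1

Propagate with G5 forced: G1=0, G2=1, G3=1, G4=1, G5=1 [stuck-at-1], G6=1.
So Y = 1. (Without the fault it would be 0.)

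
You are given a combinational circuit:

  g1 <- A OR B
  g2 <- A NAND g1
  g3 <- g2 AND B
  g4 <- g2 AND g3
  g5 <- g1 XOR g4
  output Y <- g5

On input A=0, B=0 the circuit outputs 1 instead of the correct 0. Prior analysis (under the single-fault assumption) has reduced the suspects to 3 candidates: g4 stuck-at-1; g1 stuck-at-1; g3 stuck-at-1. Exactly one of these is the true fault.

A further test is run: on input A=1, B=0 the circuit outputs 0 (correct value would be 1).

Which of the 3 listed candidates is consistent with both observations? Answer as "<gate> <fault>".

g4 stuck-at-1

Evaluate each candidate on input A=1, B=0:
  g4 stuck-at-1: g1=1, g2=0, g3=0, g4=1 [stuck-at-1], g5=0 → 0 — matches
  g1 stuck-at-1: g1=1 [stuck-at-1], g2=0, g3=0, g4=0, g5=1 → 1 — eliminated
  g3 stuck-at-1: g1=1, g2=0, g3=1 [stuck-at-1], g4=0, g5=1 → 1 — eliminated
Only g4 stuck-at-1 reproduces the observed 0.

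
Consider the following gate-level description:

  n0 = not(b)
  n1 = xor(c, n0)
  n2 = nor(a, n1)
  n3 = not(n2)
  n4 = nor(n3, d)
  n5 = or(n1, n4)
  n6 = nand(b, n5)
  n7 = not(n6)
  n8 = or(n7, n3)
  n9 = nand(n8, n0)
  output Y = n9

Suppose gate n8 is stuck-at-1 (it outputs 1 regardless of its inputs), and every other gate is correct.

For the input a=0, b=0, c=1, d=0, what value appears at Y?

0

Propagate with n8 forced: n0=1, n1=0, n2=1, n3=0, n4=1, n5=1, n6=1, n7=0, n8=1 [stuck-at-1], n9=0.
So Y = 0. (Without the fault it would be 1.)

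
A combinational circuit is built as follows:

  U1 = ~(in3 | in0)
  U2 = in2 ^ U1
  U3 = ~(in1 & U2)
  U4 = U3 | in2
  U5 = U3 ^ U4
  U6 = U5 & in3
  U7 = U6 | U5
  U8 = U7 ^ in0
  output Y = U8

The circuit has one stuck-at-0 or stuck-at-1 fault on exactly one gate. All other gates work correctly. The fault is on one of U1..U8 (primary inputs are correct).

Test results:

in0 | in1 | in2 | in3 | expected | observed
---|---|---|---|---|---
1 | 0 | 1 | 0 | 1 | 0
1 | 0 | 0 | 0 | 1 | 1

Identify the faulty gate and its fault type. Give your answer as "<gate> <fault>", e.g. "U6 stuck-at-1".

U3 stuck-at-0

Fault-free values for test 1 (in0=1, in1=0, in2=1, in3=0): U1=0, U2=1, U3=1, U4=1, U5=0, U6=0, U7=0, U8=1, giving Y=1. Observed 0.
Test 1: faults giving observed 0 are {U3 stuck-at-0, U4 stuck-at-0, U5 stuck-at-1, U6 stuck-at-1, U7 stuck-at-1, U8 stuck-at-0}.
Test 2 (in0=1, in1=0, in2=0, in3=0): fault-free U1=0, U2=0, U3=1, U4=1, U5=0, U6=0, U7=0, U8=1 → 1; observed 1. Eliminates U4 stuck-at-0, U5 stuck-at-1, U6 stuck-at-1, U7 stuck-at-1, U8 stuck-at-0.
Only U3 stuck-at-0 is consistent with every test.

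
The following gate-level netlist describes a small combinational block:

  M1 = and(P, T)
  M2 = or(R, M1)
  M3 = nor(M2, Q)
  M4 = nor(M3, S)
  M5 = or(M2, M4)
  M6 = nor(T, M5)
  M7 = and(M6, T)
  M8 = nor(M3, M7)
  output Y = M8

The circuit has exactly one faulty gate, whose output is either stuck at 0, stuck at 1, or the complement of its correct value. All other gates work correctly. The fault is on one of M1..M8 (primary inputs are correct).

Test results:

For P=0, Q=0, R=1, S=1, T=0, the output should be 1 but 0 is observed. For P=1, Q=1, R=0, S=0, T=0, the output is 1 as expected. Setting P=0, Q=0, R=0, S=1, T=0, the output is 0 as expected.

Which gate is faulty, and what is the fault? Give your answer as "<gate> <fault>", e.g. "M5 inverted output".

M2 stuck-at-0

Fault-free values for test 1 (P=0, Q=0, R=1, S=1, T=0): M1=0, M2=1, M3=0, M4=0, M5=1, M6=0, M7=0, M8=1, giving Y=1. Observed 0.
Test 1: faults giving observed 0 are {M2 stuck-at-0, M2 inverted output, M3 stuck-at-1, M3 inverted output, M7 stuck-at-1, M7 inverted output, M8 stuck-at-0, M8 inverted output}.
Test 2 (P=1, Q=1, R=0, S=0, T=0): fault-free M1=0, M2=0, M3=0, M4=1, M5=1, M6=0, M7=0, M8=1 → 1; observed 1. Eliminates M3 stuck-at-1, M3 inverted output, M7 stuck-at-1, M7 inverted output, M8 stuck-at-0, M8 inverted output.
Test 3 (P=0, Q=0, R=0, S=1, T=0): fault-free M1=0, M2=0, M3=1, M4=0, M5=0, M6=1, M7=0, M8=0 → 0; observed 0. Eliminates M2 inverted output.
Only M2 stuck-at-0 is consistent with every test.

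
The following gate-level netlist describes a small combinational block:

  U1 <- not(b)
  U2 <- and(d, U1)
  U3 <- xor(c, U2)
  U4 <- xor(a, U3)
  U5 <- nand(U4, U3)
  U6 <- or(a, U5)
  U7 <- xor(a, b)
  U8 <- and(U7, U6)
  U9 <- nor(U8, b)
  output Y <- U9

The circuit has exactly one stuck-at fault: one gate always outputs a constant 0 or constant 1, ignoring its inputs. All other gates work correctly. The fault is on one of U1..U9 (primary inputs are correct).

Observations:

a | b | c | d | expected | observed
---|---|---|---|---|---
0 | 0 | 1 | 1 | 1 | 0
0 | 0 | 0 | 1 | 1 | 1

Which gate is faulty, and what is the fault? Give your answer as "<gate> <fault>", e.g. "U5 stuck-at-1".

U7 stuck-at-1

Fault-free values for test 1 (a=0, b=0, c=1, d=1): U1=1, U2=1, U3=0, U4=0, U5=1, U6=1, U7=0, U8=0, U9=1, giving Y=1. Observed 0.
Test 1: faults giving observed 0 are {U7 stuck-at-1, U8 stuck-at-1, U9 stuck-at-0}.
Test 2 (a=0, b=0, c=0, d=1): fault-free U1=1, U2=1, U3=1, U4=1, U5=0, U6=0, U7=0, U8=0, U9=1 → 1; observed 1. Eliminates U8 stuck-at-1, U9 stuck-at-0.
Only U7 stuck-at-1 is consistent with every test.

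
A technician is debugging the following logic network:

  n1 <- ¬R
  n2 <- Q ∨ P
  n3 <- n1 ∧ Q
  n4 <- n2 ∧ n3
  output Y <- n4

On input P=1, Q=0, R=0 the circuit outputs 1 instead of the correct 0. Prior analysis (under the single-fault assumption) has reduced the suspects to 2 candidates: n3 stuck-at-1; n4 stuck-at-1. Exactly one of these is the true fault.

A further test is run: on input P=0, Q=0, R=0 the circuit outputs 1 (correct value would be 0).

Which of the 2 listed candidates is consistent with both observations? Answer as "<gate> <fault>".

Evaluate each candidate on input P=0, Q=0, R=0:
  n3 stuck-at-1: n1=1, n2=0, n3=1 [stuck-at-1], n4=0 → 0 — eliminated
  n4 stuck-at-1: n1=1, n2=0, n3=0, n4=1 [stuck-at-1] → 1 — matches
Only n4 stuck-at-1 reproduces the observed 1.

n4 stuck-at-1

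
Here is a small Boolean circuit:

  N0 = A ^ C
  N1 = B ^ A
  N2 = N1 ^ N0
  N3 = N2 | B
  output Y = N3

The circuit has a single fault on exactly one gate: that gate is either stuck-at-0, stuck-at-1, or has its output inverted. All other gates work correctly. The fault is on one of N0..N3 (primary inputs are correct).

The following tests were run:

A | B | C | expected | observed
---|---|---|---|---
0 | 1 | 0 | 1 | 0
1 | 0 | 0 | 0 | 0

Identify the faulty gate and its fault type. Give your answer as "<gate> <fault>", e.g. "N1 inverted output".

N3 stuck-at-0

Fault-free values for test 1 (A=0, B=1, C=0): N0=0, N1=1, N2=1, N3=1, giving Y=1. Observed 0.
Test 1: faults giving observed 0 are {N3 stuck-at-0, N3 inverted output}.
Test 2 (A=1, B=0, C=0): fault-free N0=1, N1=1, N2=0, N3=0 → 0; observed 0. Eliminates N3 inverted output.
Only N3 stuck-at-0 is consistent with every test.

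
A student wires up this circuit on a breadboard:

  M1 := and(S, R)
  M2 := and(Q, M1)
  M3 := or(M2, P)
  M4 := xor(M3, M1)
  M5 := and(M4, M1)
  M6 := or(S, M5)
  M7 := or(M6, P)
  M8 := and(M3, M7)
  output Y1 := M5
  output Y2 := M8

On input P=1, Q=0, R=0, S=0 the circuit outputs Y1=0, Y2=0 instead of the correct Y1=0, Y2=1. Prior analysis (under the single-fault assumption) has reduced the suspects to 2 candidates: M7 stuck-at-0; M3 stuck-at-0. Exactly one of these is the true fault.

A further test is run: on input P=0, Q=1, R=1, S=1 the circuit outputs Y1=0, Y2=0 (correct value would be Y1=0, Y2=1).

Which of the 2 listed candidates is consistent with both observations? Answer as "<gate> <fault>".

M7 stuck-at-0

Evaluate each candidate on input P=0, Q=1, R=1, S=1:
  M7 stuck-at-0: M1=1, M2=1, M3=1, M4=0, M5=0, M6=1, M7=0 [stuck-at-0], M8=0 → Y1=0, Y2=0 — matches
  M3 stuck-at-0: M1=1, M2=1, M3=0 [stuck-at-0], M4=1, M5=1, M6=1, M7=1, M8=0 → Y1=1, Y2=0 — eliminated
Only M7 stuck-at-0 reproduces the observed Y1=0, Y2=0.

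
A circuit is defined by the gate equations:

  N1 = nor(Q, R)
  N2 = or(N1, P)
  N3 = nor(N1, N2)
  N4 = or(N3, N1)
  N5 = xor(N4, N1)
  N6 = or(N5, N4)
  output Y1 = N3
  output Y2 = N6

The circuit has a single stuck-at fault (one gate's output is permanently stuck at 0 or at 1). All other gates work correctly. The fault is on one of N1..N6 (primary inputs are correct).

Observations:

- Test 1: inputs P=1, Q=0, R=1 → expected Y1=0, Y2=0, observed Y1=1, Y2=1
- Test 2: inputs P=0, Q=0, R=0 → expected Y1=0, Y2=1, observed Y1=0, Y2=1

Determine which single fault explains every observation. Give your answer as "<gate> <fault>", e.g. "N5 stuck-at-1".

Fault-free values for test 1 (P=1, Q=0, R=1): N1=0, N2=1, N3=0, N4=0, N5=0, N6=0, giving Y1=0, Y2=0. Observed Y1=1, Y2=1.
Test 1: faults giving observed Y1=1, Y2=1 are {N2 stuck-at-0, N3 stuck-at-1}.
Test 2 (P=0, Q=0, R=0): fault-free N1=1, N2=1, N3=0, N4=1, N5=0, N6=1 → Y1=0, Y2=1; observed Y1=0, Y2=1. Eliminates N3 stuck-at-1.
Only N2 stuck-at-0 is consistent with every test.

N2 stuck-at-0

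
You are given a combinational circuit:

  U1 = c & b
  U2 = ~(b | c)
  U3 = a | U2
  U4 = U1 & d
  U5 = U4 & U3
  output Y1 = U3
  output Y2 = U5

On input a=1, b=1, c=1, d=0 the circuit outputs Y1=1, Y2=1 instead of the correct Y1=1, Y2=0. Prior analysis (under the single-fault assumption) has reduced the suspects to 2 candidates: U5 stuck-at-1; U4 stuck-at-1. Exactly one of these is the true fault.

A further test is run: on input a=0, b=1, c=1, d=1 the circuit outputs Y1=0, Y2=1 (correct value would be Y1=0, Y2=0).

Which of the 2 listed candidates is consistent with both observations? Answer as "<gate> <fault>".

U5 stuck-at-1

Evaluate each candidate on input a=0, b=1, c=1, d=1:
  U5 stuck-at-1: U1=1, U2=0, U3=0, U4=1, U5=1 [stuck-at-1] → Y1=0, Y2=1 — matches
  U4 stuck-at-1: U1=1, U2=0, U3=0, U4=1 [stuck-at-1], U5=0 → Y1=0, Y2=0 — eliminated
Only U5 stuck-at-1 reproduces the observed Y1=0, Y2=1.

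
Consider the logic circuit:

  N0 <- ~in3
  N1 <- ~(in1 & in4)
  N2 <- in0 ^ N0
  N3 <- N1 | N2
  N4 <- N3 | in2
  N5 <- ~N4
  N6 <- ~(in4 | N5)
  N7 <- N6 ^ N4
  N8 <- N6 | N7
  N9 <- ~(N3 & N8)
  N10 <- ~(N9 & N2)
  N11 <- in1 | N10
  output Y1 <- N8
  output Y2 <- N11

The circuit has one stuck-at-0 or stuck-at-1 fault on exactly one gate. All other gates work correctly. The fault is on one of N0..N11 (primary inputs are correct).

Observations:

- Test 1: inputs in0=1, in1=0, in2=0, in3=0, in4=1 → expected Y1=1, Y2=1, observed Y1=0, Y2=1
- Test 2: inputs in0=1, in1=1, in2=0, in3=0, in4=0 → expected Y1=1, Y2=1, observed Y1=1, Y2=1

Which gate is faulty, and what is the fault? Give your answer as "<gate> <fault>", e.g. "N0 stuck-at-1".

N7 stuck-at-0

Fault-free values for test 1 (in0=1, in1=0, in2=0, in3=0, in4=1): N0=1, N1=1, N2=0, N3=1, N4=1, N5=0, N6=0, N7=1, N8=1, N9=0, N10=1, N11=1, giving Y1=1, Y2=1. Observed Y1=0, Y2=1.
Test 1: faults giving observed Y1=0, Y2=1 are {N1 stuck-at-0, N3 stuck-at-0, N4 stuck-at-0, N7 stuck-at-0, N8 stuck-at-0}.
Test 2 (in0=1, in1=1, in2=0, in3=0, in4=0): fault-free N0=1, N1=1, N2=0, N3=1, N4=1, N5=0, N6=1, N7=0, N8=1, N9=0, N10=1, N11=1 → Y1=1, Y2=1; observed Y1=1, Y2=1. Eliminates N1 stuck-at-0, N3 stuck-at-0, N4 stuck-at-0, N8 stuck-at-0.
Only N7 stuck-at-0 is consistent with every test.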